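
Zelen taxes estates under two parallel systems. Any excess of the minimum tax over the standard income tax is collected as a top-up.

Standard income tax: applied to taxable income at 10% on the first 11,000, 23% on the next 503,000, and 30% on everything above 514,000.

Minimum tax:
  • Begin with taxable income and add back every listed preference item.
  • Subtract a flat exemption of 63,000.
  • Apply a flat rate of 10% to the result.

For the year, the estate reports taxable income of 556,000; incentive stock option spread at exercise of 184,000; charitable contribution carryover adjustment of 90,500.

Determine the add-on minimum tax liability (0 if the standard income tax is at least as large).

0

Minimum tax:
  Adjusted income: 556,000 + 184,000 + 90,500 = 830,500
  Less exemption 63,000 → base 767,500
  767,500 × 10% = 76,750

Standard income tax:
  11,000 × 10% = 1,100
  503,000 × 23% = 115,690
  42,000 × 30% = 12,600
  → 129,390

76,750 ≤ 129,390, so no add-on is due.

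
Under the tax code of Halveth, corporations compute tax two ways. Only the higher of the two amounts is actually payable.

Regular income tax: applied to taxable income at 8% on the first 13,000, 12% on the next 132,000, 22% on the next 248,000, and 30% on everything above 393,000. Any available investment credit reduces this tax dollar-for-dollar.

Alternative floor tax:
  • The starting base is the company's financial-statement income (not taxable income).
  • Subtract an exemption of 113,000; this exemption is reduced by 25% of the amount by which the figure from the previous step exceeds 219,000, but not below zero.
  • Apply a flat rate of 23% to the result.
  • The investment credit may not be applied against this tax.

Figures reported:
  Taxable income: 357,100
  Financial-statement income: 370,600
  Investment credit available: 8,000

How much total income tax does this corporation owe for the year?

67,965

Alternative floor tax:
  Base (financial-statement income): 370,600
  Exemption: 113,000 − 25% × (370,600 − 219,000) = 113,000 − 37,900 = 75,100
  Base: 370,600 − 75,100 = 295,500
  295,500 × 23% = 67,965

Regular income tax:
  13,000 × 8% = 1,040
  132,000 × 12% = 15,840
  212,100 × 22% = 46,662
  → 63,542
  Less investment credit 8,000 → 55,542

67,965 > 55,542, so the alternative floor tax is the binding amount.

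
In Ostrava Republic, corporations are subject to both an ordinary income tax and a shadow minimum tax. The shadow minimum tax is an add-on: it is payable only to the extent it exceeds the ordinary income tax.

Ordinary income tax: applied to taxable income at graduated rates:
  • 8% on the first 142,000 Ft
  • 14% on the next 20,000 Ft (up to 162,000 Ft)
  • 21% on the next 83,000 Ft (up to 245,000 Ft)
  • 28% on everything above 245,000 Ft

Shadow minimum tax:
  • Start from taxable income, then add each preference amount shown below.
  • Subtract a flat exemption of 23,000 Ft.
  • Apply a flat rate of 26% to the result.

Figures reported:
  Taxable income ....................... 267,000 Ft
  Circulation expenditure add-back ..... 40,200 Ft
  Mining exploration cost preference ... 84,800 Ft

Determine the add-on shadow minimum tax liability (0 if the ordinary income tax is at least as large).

58,190 Ft

Ordinary income tax:
  142,000 Ft × 8% = 11,360 Ft
  20,000 Ft × 14% = 2,800 Ft
  83,000 Ft × 21% = 17,430 Ft
  22,000 Ft × 28% = 6,160 Ft
  → 37,750 Ft

Shadow minimum tax:
  Adjusted income: 267,000 Ft + 40,200 Ft + 84,800 Ft = 392,000 Ft
  Less exemption 23,000 Ft → base 369,000 Ft
  369,000 Ft × 26% = 95,940 Ft

Excess of shadow minimum tax over ordinary income tax: 95,940 Ft − 37,750 Ft = 58,190 Ft.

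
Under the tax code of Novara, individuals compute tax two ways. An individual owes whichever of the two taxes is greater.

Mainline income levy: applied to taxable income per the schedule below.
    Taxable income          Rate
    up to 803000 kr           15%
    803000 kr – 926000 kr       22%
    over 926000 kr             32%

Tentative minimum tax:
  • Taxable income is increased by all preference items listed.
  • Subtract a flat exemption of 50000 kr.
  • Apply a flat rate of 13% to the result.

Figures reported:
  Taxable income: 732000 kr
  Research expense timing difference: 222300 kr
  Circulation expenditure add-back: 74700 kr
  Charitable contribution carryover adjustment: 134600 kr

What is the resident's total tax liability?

Mainline income levy:
  732000 kr × 15% = 109800 kr

Tentative minimum tax:
  Adjusted income: 732000 kr + 222300 kr + 74700 kr + 134600 kr = 1163600 kr
  Less exemption 50000 kr → base 1113600 kr
  1113600 kr × 13% = 144768 kr

144768 kr > 109800 kr, so the tentative minimum tax is the binding amount.

144768 kr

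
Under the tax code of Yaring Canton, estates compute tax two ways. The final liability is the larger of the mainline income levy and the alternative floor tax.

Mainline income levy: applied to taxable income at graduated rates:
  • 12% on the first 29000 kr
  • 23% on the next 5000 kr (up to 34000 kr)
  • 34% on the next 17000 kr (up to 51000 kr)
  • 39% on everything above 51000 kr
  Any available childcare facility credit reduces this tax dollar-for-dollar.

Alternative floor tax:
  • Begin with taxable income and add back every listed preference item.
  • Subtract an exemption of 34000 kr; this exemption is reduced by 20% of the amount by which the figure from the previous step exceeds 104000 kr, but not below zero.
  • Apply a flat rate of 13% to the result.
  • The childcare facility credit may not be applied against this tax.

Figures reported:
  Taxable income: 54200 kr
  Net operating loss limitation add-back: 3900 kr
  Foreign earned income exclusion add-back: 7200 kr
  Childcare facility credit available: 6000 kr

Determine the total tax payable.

Alternative floor tax:
  Adjusted income: 54200 kr + 3900 kr + 7200 kr = 65300 kr
  Exemption: 65300 kr ≤ 104000 kr, so full 34000 kr applies
  Base: 65300 kr − 34000 kr = 31300 kr
  31300 kr × 13% = 4069 kr

Mainline income levy:
  29000 kr × 12% = 3480 kr
  5000 kr × 23% = 1150 kr
  17000 kr × 34% = 5780 kr
  3200 kr × 39% = 1248 kr
  → 11658 kr
  Less childcare facility credit 6000 kr → 5658 kr

5658 kr > 4069 kr, so the mainline income levy governs.

5658 kr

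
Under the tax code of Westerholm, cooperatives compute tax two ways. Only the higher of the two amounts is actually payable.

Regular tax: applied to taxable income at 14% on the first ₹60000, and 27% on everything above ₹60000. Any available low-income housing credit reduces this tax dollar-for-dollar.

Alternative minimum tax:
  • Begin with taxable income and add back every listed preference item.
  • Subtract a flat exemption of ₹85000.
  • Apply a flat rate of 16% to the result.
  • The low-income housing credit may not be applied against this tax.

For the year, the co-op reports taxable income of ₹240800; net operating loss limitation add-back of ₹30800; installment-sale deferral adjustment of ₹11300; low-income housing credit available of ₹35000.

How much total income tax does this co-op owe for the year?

Alternative minimum tax:
  Adjusted income: ₹240800 + ₹30800 + ₹11300 = ₹282900
  Less exemption ₹85000 → base ₹197900
  ₹197900 × 16% = ₹31664

Regular tax:
  ₹60000 × 14% = ₹8400
  ₹180800 × 27% = ₹48816
  → ₹57216
  Less low-income housing credit ₹35000 → ₹22216

₹31664 > ₹22216, so the alternative minimum tax is the binding amount.

₹31664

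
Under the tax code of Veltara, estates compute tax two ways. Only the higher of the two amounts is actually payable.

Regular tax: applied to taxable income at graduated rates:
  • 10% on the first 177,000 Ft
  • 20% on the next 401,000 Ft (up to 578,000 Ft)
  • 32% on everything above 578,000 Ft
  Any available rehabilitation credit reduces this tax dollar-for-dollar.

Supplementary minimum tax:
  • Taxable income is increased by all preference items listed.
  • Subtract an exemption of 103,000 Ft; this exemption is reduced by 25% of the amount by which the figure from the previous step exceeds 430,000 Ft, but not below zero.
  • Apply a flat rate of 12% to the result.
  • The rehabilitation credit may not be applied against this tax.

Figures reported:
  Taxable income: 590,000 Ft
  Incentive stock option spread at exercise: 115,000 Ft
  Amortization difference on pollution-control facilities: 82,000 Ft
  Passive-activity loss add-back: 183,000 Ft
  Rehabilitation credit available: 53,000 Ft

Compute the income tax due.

116,400 Ft

Regular tax:
  177,000 Ft × 10% = 17,700 Ft
  401,000 Ft × 20% = 80,200 Ft
  12,000 Ft × 32% = 3,840 Ft
  → 101,740 Ft
  Less rehabilitation credit 53,000 Ft → 48,740 Ft

Supplementary minimum tax:
  Adjusted income: 590,000 Ft + 115,000 Ft + 82,000 Ft + 183,000 Ft = 970,000 Ft
  Exemption: 25% × (970,000 Ft − 430,000 Ft) = 135,000 Ft ≥ 103,000 Ft, so the exemption is fully phased out
  Base: 970,000 Ft − 0 Ft = 970,000 Ft
  970,000 Ft × 12% = 116,400 Ft

116,400 Ft > 48,740 Ft, so the supplementary minimum tax is the binding amount.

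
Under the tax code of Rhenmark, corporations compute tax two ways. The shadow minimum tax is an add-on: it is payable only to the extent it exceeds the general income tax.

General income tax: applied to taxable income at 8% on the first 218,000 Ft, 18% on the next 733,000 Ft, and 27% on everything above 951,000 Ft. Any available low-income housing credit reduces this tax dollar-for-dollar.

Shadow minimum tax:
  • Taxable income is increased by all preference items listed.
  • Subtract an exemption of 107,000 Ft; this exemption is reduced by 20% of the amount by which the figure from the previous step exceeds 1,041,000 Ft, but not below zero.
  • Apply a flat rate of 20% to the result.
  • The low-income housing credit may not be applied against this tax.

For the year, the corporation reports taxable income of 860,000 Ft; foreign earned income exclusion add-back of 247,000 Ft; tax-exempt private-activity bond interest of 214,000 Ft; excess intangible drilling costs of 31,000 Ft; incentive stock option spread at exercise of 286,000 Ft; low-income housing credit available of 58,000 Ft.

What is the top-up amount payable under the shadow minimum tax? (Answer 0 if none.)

252,600 Ft

Shadow minimum tax:
  Adjusted income: 860,000 Ft + 247,000 Ft + 214,000 Ft + 31,000 Ft + 286,000 Ft = 1,638,000 Ft
  Exemption: 20% × (1,638,000 Ft − 1,041,000 Ft) = 119,400 Ft ≥ 107,000 Ft, so the exemption is fully phased out
  Base: 1,638,000 Ft − 0 Ft = 1,638,000 Ft
  1,638,000 Ft × 20% = 327,600 Ft

General income tax:
  218,000 Ft × 8% = 17,440 Ft
  642,000 Ft × 18% = 115,560 Ft
  → 133,000 Ft
  Less low-income housing credit 58,000 Ft → 75,000 Ft

Excess of shadow minimum tax over general income tax: 327,600 Ft − 75,000 Ft = 252,600 Ft.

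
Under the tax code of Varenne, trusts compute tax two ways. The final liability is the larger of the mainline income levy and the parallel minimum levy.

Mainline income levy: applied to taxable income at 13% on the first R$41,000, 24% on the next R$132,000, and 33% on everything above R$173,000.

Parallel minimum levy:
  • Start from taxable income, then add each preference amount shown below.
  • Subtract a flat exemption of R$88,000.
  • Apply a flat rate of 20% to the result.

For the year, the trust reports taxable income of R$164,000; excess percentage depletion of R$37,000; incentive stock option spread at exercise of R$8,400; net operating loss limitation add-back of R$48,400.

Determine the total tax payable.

Mainline income levy:
  R$41,000 × 13% = R$5,330
  R$123,000 × 24% = R$29,520
  → R$34,850

Parallel minimum levy:
  Adjusted income: R$164,000 + R$37,000 + R$8,400 + R$48,400 = R$257,800
  Less exemption R$88,000 → base R$169,800
  R$169,800 × 20% = R$33,960

R$34,850 > R$33,960, so the mainline income levy governs.

R$34,850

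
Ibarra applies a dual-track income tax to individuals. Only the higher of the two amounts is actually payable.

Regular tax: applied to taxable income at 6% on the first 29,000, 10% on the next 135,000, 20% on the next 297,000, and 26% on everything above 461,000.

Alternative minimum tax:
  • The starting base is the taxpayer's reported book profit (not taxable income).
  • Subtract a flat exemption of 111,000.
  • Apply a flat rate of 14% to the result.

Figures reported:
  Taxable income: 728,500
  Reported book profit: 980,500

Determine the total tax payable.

144,190

Regular tax:
  29,000 × 6% = 1,740
  135,000 × 10% = 13,500
  297,000 × 20% = 59,400
  267,500 × 26% = 69,550
  → 144,190

Alternative minimum tax:
  Base (reported book profit): 980,500
  Less exemption 111,000 → base 869,500
  869,500 × 14% = 121,730

144,190 > 121,730, so the regular tax governs.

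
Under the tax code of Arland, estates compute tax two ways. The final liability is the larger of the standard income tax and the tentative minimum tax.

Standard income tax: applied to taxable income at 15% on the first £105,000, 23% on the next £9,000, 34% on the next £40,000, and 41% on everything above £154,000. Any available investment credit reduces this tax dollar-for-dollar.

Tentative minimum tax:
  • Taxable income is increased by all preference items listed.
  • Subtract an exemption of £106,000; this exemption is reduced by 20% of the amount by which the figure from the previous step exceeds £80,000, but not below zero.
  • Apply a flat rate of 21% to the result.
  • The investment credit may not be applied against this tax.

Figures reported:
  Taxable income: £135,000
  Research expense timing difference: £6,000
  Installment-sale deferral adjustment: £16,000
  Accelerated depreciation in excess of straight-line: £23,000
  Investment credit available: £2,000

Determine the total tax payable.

£22,960

Tentative minimum tax:
  Adjusted income: £135,000 + £6,000 + £16,000 + £23,000 = £180,000
  Exemption: £106,000 − 20% × (£180,000 − £80,000) = £106,000 − £20,000 = £86,000
  Base: £180,000 − £86,000 = £94,000
  £94,000 × 21% = £19,740

Standard income tax:
  £105,000 × 15% = £15,750
  £9,000 × 23% = £2,070
  £21,000 × 34% = £7,140
  → £24,960
  Less investment credit £2,000 → £22,960

£22,960 > £19,740, so the standard income tax governs.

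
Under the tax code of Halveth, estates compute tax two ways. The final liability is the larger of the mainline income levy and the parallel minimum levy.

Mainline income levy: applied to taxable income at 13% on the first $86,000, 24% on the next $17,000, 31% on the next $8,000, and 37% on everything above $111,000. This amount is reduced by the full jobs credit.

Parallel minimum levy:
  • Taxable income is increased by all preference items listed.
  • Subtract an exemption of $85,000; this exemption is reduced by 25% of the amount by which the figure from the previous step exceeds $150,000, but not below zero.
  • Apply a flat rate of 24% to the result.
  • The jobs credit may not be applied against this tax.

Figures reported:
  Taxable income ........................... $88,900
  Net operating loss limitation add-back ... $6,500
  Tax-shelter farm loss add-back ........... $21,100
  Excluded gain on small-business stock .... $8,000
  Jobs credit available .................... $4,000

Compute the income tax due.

$9,480

Mainline income levy:
  $86,000 × 13% = $11,180
  $2,900 × 24% = $696
  → $11,876
  Less jobs credit $4,000 → $7,876

Parallel minimum levy:
  Adjusted income: $88,900 + $6,500 + $21,100 + $8,000 = $124,500
  Exemption: $124,500 ≤ $150,000, so full $85,000 applies
  Base: $124,500 − $85,000 = $39,500
  $39,500 × 24% = $9,480

$9,480 > $7,876, so the parallel minimum levy is the binding amount.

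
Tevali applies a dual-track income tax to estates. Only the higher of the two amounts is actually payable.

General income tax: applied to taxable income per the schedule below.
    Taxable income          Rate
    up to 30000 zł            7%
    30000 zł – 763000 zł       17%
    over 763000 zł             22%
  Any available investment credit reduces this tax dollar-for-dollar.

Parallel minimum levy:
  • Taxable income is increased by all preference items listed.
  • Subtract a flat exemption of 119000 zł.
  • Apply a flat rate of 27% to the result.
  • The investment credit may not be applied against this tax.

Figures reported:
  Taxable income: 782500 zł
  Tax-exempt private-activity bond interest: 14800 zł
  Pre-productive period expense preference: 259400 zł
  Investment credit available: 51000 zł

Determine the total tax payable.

253179 zł

General income tax:
  30000 zł × 7% = 2100 zł
  733000 zł × 17% = 124610 zł
  19500 zł × 22% = 4290 zł
  → 131000 zł
  Less investment credit 51000 zł → 80000 zł

Parallel minimum levy:
  Adjusted income: 782500 zł + 14800 zł + 259400 zł = 1056700 zł
  Less exemption 119000 zł → base 937700 zł
  937700 zł × 27% = 253179 zł

253179 zł > 80000 zł, so the parallel minimum levy is the binding amount.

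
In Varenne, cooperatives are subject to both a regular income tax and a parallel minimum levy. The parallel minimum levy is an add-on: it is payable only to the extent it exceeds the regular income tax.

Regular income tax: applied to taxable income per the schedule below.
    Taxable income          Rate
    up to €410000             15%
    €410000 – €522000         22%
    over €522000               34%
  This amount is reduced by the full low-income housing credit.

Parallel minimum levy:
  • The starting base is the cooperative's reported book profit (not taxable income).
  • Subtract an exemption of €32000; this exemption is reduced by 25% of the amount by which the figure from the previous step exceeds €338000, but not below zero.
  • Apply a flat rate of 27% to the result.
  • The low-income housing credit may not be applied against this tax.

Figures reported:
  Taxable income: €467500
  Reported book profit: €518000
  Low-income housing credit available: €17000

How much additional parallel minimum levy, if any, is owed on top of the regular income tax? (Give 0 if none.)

Regular income tax:
  €410000 × 15% = €61500
  €57500 × 22% = €12650
  → €74150
  Less low-income housing credit €17000 → €57150

Parallel minimum levy:
  Base (reported book profit): €518000
  Exemption: 25% × (€518000 − €338000) = €45000 ≥ €32000, so the exemption is fully phased out
  Base: €518000 − €0 = €518000
  €518000 × 27% = €139860

Excess of parallel minimum levy over regular income tax: €139860 − €57150 = €82710.

€82710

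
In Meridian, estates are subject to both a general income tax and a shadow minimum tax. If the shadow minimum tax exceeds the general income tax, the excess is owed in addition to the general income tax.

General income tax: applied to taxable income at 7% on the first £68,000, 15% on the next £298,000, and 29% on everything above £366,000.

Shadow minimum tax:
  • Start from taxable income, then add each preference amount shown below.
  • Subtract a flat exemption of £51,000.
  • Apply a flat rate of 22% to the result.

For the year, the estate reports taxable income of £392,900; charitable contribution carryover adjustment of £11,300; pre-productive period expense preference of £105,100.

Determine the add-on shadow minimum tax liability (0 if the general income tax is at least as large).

General income tax:
  £68,000 × 7% = £4,760
  £298,000 × 15% = £44,700
  £26,900 × 29% = £7,801
  → £57,261

Shadow minimum tax:
  Adjusted income: £392,900 + £11,300 + £105,100 = £509,300
  Less exemption £51,000 → base £458,300
  £458,300 × 22% = £100,826

Excess of shadow minimum tax over general income tax: £100,826 − £57,261 = £43,565.

£43,565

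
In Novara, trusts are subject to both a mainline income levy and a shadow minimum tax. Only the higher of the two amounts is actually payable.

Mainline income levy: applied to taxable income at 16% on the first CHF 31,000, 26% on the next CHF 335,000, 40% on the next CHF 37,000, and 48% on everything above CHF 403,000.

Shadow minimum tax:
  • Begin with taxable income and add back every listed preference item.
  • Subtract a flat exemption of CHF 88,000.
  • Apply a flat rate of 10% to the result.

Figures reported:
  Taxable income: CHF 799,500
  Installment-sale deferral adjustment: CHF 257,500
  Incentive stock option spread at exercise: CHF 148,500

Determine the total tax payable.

CHF 297,180

Mainline income levy:
  CHF 31,000 × 16% = CHF 4,960
  CHF 335,000 × 26% = CHF 87,100
  CHF 37,000 × 40% = CHF 14,800
  CHF 396,500 × 48% = CHF 190,320
  → CHF 297,180

Shadow minimum tax:
  Adjusted income: CHF 799,500 + CHF 257,500 + CHF 148,500 = CHF 1,205,500
  Less exemption CHF 88,000 → base CHF 1,117,500
  CHF 1,117,500 × 10% = CHF 111,750

CHF 297,180 > CHF 111,750, so the mainline income levy governs.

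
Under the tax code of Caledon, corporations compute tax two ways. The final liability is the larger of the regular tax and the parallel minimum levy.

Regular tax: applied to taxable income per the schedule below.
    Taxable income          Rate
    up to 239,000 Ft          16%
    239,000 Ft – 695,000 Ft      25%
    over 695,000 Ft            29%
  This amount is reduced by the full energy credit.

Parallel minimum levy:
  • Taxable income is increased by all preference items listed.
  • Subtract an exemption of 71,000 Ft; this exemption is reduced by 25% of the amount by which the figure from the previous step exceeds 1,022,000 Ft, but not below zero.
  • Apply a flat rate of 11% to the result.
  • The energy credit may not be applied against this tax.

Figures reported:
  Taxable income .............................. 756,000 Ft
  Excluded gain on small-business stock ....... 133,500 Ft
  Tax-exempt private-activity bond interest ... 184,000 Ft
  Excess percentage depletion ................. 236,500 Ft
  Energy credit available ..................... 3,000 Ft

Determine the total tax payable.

Parallel minimum levy:
  Adjusted income: 756,000 Ft + 133,500 Ft + 184,000 Ft + 236,500 Ft = 1,310,000 Ft
  Exemption: 25% × (1,310,000 Ft − 1,022,000 Ft) = 72,000 Ft ≥ 71,000 Ft, so the exemption is fully phased out
  Base: 1,310,000 Ft − 0 Ft = 1,310,000 Ft
  1,310,000 Ft × 11% = 144,100 Ft

Regular tax:
  239,000 Ft × 16% = 38,240 Ft
  456,000 Ft × 25% = 114,000 Ft
  61,000 Ft × 29% = 17,690 Ft
  → 169,930 Ft
  Less energy credit 3,000 Ft → 166,930 Ft

166,930 Ft > 144,100 Ft, so the regular tax governs.

166,930 Ft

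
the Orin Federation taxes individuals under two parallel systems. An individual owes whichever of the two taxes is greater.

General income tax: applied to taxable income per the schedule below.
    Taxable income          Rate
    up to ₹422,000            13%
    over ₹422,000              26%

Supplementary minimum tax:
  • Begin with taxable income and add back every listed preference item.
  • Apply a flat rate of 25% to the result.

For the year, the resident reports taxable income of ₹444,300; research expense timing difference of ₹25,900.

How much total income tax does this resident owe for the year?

Supplementary minimum tax:
  Adjusted income: ₹444,300 + ₹25,900 = ₹470,200
  ₹470,200 × 25% = ₹117,550

General income tax:
  ₹422,000 × 13% = ₹54,860
  ₹22,300 × 26% = ₹5,798
  → ₹60,658

₹117,550 > ₹60,658, so the supplementary minimum tax is the binding amount.

₹117,550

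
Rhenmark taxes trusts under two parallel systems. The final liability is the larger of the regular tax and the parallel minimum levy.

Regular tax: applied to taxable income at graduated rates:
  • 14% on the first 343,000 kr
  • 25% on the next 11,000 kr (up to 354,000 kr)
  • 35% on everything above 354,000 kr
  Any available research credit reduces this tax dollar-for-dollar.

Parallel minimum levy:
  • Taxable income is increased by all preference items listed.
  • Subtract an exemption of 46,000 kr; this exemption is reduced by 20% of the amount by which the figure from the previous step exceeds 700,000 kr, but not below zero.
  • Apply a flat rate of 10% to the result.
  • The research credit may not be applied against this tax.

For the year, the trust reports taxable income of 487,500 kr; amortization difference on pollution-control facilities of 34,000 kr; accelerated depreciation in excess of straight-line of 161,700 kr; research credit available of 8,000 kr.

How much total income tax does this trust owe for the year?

89,495 kr

Regular tax:
  343,000 kr × 14% = 48,020 kr
  11,000 kr × 25% = 2,750 kr
  133,500 kr × 35% = 46,725 kr
  → 97,495 kr
  Less research credit 8,000 kr → 89,495 kr

Parallel minimum levy:
  Adjusted income: 487,500 kr + 34,000 kr + 161,700 kr = 683,200 kr
  Exemption: 683,200 kr ≤ 700,000 kr, so full 46,000 kr applies
  Base: 683,200 kr − 46,000 kr = 637,200 kr
  637,200 kr × 10% = 63,720 kr

89,495 kr > 63,720 kr, so the regular tax governs.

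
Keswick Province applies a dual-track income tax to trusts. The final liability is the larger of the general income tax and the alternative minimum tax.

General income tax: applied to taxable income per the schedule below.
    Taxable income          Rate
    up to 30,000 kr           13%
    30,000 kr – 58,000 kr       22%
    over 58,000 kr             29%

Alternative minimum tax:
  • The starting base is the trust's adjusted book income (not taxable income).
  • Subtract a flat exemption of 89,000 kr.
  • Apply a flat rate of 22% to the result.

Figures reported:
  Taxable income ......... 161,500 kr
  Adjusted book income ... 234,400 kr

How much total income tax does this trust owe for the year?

Alternative minimum tax:
  Base (adjusted book income): 234,400 kr
  Less exemption 89,000 kr → base 145,400 kr
  145,400 kr × 22% = 31,988 kr

General income tax:
  30,000 kr × 13% = 3,900 kr
  28,000 kr × 22% = 6,160 kr
  103,500 kr × 29% = 30,015 kr
  → 40,075 kr

40,075 kr > 31,988 kr, so the general income tax governs.

40,075 kr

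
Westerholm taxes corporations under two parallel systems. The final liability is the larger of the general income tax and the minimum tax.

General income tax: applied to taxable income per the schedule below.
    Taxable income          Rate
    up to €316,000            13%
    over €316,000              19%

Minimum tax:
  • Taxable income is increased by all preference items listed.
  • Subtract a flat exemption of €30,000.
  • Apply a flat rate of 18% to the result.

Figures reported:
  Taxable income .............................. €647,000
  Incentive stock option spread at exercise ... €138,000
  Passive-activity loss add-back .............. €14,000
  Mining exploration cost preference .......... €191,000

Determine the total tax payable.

€172,800

Minimum tax:
  Adjusted income: €647,000 + €138,000 + €14,000 + €191,000 = €990,000
  Less exemption €30,000 → base €960,000
  €960,000 × 18% = €172,800

General income tax:
  €316,000 × 13% = €41,080
  €331,000 × 19% = €62,890
  → €103,970

€172,800 > €103,970, so the minimum tax is the binding amount.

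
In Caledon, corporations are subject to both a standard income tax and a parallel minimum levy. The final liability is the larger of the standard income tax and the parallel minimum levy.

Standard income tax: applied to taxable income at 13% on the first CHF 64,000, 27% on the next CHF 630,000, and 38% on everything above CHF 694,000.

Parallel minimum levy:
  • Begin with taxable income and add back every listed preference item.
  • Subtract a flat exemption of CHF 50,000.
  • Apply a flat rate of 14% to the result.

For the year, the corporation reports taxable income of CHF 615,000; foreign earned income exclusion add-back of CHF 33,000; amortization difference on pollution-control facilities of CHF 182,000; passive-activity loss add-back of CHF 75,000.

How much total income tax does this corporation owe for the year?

CHF 157,090

Standard income tax:
  CHF 64,000 × 13% = CHF 8,320
  CHF 551,000 × 27% = CHF 148,770
  → CHF 157,090

Parallel minimum levy:
  Adjusted income: CHF 615,000 + CHF 33,000 + CHF 182,000 + CHF 75,000 = CHF 905,000
  Less exemption CHF 50,000 → base CHF 855,000
  CHF 855,000 × 14% = CHF 119,700

CHF 157,090 > CHF 119,700, so the standard income tax governs.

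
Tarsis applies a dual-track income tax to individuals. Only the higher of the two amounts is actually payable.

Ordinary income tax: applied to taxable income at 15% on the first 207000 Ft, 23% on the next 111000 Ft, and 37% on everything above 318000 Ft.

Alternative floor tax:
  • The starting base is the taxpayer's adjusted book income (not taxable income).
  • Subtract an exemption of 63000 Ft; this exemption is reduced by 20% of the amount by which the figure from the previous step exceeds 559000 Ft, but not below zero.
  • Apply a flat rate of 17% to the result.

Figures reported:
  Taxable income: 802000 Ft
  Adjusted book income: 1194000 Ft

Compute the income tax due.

235660 Ft

Ordinary income tax:
  207000 Ft × 15% = 31050 Ft
  111000 Ft × 23% = 25530 Ft
  484000 Ft × 37% = 179080 Ft
  → 235660 Ft

Alternative floor tax:
  Base (adjusted book income): 1194000 Ft
  Exemption: 20% × (1194000 Ft − 559000 Ft) = 127000 Ft ≥ 63000 Ft, so the exemption is fully phased out
  Base: 1194000 Ft − 0 Ft = 1194000 Ft
  1194000 Ft × 17% = 202980 Ft

235660 Ft > 202980 Ft, so the ordinary income tax governs.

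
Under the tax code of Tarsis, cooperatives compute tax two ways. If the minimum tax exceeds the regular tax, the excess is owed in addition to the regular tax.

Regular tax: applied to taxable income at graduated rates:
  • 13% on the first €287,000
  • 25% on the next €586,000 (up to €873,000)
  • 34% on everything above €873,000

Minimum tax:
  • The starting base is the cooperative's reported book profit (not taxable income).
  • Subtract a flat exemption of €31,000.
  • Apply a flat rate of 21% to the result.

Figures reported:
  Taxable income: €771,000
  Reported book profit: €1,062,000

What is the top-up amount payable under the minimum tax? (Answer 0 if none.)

€58,200

Minimum tax:
  Base (reported book profit): €1,062,000
  Less exemption €31,000 → base €1,031,000
  €1,031,000 × 21% = €216,510

Regular tax:
  €287,000 × 13% = €37,310
  €484,000 × 25% = €121,000
  → €158,310

Excess of minimum tax over regular tax: €216,510 − €158,310 = €58,200.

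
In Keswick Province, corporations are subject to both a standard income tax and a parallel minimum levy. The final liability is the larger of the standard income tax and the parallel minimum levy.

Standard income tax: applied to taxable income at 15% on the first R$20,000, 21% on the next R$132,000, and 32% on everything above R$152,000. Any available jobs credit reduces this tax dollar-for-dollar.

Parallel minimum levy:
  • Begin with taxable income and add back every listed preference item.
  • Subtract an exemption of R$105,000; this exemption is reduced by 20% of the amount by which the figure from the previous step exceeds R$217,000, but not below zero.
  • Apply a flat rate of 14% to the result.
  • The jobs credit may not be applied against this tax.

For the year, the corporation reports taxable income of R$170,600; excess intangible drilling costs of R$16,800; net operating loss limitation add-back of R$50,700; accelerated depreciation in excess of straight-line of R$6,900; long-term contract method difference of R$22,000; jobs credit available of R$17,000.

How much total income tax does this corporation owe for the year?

R$24,080

Parallel minimum levy:
  Adjusted income: R$170,600 + R$16,800 + R$50,700 + R$6,900 + R$22,000 = R$267,000
  Exemption: R$105,000 − 20% × (R$267,000 − R$217,000) = R$105,000 − R$10,000 = R$95,000
  Base: R$267,000 − R$95,000 = R$172,000
  R$172,000 × 14% = R$24,080

Standard income tax:
  R$20,000 × 15% = R$3,000
  R$132,000 × 21% = R$27,720
  R$18,600 × 32% = R$5,952
  → R$36,672
  Less jobs credit R$17,000 → R$19,672

R$24,080 > R$19,672, so the parallel minimum levy is the binding amount.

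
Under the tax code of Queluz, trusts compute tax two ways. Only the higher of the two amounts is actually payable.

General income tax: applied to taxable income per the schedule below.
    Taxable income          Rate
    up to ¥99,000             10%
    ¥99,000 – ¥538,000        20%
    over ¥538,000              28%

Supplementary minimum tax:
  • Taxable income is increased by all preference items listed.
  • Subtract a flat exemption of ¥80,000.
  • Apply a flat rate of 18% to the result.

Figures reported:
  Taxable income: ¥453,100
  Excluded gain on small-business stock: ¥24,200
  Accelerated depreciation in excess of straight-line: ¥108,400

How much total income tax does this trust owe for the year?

Supplementary minimum tax:
  Adjusted income: ¥453,100 + ¥24,200 + ¥108,400 = ¥585,700
  Less exemption ¥80,000 → base ¥505,700
  ¥505,700 × 18% = ¥91,026

General income tax:
  ¥99,000 × 10% = ¥9,900
  ¥354,100 × 20% = ¥70,820
  → ¥80,720

¥91,026 > ¥80,720, so the supplementary minimum tax is the binding amount.

¥91,026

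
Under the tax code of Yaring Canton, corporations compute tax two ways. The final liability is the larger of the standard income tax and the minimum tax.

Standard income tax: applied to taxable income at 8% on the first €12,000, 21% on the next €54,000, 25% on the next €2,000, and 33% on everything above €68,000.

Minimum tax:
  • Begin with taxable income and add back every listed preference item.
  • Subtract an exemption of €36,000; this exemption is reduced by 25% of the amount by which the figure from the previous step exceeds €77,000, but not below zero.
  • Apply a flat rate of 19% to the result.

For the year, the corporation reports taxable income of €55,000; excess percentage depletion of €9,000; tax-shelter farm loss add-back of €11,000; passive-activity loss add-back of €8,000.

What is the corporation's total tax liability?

Standard income tax:
  €12,000 × 8% = €960
  €43,000 × 21% = €9,030
  → €9,990

Minimum tax:
  Adjusted income: €55,000 + €9,000 + €11,000 + €8,000 = €83,000
  Exemption: €36,000 − 25% × (€83,000 − €77,000) = €36,000 − €1,500 = €34,500
  Base: €83,000 − €34,500 = €48,500
  €48,500 × 19% = €9,215

€9,990 > €9,215, so the standard income tax governs.

€9,990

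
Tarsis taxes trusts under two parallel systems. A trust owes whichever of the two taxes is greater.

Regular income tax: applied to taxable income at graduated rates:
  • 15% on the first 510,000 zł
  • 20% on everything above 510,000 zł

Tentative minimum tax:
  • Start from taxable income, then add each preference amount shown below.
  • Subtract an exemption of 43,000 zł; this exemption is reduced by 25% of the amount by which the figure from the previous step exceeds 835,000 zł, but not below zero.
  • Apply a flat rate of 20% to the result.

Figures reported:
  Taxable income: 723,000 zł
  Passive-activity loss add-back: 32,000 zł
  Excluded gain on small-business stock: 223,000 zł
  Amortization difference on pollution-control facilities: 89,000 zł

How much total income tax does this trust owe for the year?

Regular income tax:
  510,000 zł × 15% = 76,500 zł
  213,000 zł × 20% = 42,600 zł
  → 119,100 zł

Tentative minimum tax:
  Adjusted income: 723,000 zł + 32,000 zł + 223,000 zł + 89,000 zł = 1,067,000 zł
  Exemption: 25% × (1,067,000 zł − 835,000 zł) = 58,000 zł ≥ 43,000 zł, so the exemption is fully phased out
  Base: 1,067,000 zł − 0 zł = 1,067,000 zł
  1,067,000 zł × 20% = 213,400 zł

213,400 zł > 119,100 zł, so the tentative minimum tax is the binding amount.

213,400 zł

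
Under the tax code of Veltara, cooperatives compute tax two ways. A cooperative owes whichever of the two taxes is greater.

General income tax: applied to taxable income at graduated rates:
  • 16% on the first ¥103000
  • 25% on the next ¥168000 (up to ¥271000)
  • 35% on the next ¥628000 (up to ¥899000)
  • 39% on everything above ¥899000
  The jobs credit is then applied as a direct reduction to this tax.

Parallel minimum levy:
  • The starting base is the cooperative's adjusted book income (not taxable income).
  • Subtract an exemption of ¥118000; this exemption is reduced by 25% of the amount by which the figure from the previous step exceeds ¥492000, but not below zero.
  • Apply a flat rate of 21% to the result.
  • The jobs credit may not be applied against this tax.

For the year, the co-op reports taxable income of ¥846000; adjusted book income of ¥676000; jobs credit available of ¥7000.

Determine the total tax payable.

¥252730

General income tax:
  ¥103000 × 16% = ¥16480
  ¥168000 × 25% = ¥42000
  ¥575000 × 35% = ¥201250
  → ¥259730
  Less jobs credit ¥7000 → ¥252730

Parallel minimum levy:
  Base (adjusted book income): ¥676000
  Exemption: ¥118000 − 25% × (¥676000 − ¥492000) = ¥118000 − ¥46000 = ¥72000
  Base: ¥676000 − ¥72000 = ¥604000
  ¥604000 × 21% = ¥126840

¥252730 > ¥126840, so the general income tax governs.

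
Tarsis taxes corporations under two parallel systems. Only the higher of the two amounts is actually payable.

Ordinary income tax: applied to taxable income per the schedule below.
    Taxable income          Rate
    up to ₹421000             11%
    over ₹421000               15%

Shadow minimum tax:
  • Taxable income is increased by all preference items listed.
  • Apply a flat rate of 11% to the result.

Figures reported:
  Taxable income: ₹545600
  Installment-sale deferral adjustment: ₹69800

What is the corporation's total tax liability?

₹67694

Ordinary income tax:
  ₹421000 × 11% = ₹46310
  ₹124600 × 15% = ₹18690
  → ₹65000

Shadow minimum tax:
  Adjusted income: ₹545600 + ₹69800 = ₹615400
  ₹615400 × 11% = ₹67694

₹67694 > ₹65000, so the shadow minimum tax is the binding amount.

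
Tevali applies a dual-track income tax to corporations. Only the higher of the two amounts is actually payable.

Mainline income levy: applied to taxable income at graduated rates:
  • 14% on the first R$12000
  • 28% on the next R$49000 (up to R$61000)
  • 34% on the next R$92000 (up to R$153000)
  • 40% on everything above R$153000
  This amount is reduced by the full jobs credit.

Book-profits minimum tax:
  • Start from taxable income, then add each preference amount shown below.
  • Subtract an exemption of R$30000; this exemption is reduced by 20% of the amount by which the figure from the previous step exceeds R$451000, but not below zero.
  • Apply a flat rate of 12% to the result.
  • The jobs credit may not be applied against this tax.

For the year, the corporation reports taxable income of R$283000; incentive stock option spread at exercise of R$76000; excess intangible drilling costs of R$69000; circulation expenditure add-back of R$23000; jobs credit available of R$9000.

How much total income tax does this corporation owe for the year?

Book-profits minimum tax:
  Adjusted income: R$283000 + R$76000 + R$69000 + R$23000 = R$451000
  Exemption: R$451000 ≤ R$451000, so full R$30000 applies
  Base: R$451000 − R$30000 = R$421000
  R$421000 × 12% = R$50520

Mainline income levy:
  R$12000 × 14% = R$1680
  R$49000 × 28% = R$13720
  R$92000 × 34% = R$31280
  R$130000 × 40% = R$52000
  → R$98680
  Less jobs credit R$9000 → R$89680

R$89680 > R$50520, so the mainline income levy governs.

R$89680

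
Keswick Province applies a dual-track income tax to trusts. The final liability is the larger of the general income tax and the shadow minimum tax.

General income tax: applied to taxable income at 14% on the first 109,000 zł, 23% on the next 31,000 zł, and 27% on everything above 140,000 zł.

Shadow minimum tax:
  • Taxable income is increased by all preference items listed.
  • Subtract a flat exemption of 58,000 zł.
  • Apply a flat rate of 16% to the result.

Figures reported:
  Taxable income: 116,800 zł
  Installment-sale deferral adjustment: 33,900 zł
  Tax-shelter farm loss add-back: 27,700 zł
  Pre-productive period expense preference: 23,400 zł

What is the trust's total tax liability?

23,008 zł

General income tax:
  109,000 zł × 14% = 15,260 zł
  7,800 zł × 23% = 1,794 zł
  → 17,054 zł

Shadow minimum tax:
  Adjusted income: 116,800 zł + 33,900 zł + 27,700 zł + 23,400 zł = 201,800 zł
  Less exemption 58,000 zł → base 143,800 zł
  143,800 zł × 16% = 23,008 zł

23,008 zł > 17,054 zł, so the shadow minimum tax is the binding amount.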